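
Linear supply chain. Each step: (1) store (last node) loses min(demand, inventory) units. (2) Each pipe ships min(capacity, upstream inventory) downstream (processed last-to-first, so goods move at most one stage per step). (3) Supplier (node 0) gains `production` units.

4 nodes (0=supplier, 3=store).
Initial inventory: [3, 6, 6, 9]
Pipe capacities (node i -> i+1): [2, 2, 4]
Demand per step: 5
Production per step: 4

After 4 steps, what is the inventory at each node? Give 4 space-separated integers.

Step 1: demand=5,sold=5 ship[2->3]=4 ship[1->2]=2 ship[0->1]=2 prod=4 -> inv=[5 6 4 8]
Step 2: demand=5,sold=5 ship[2->3]=4 ship[1->2]=2 ship[0->1]=2 prod=4 -> inv=[7 6 2 7]
Step 3: demand=5,sold=5 ship[2->3]=2 ship[1->2]=2 ship[0->1]=2 prod=4 -> inv=[9 6 2 4]
Step 4: demand=5,sold=4 ship[2->3]=2 ship[1->2]=2 ship[0->1]=2 prod=4 -> inv=[11 6 2 2]

11 6 2 2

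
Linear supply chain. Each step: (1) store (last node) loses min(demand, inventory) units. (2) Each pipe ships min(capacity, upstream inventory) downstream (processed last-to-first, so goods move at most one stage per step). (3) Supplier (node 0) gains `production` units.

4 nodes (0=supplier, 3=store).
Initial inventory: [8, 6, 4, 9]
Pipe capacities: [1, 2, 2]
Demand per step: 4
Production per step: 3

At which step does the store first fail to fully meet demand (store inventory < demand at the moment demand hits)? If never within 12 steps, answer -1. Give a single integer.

Step 1: demand=4,sold=4 ship[2->3]=2 ship[1->2]=2 ship[0->1]=1 prod=3 -> [10 5 4 7]
Step 2: demand=4,sold=4 ship[2->3]=2 ship[1->2]=2 ship[0->1]=1 prod=3 -> [12 4 4 5]
Step 3: demand=4,sold=4 ship[2->3]=2 ship[1->2]=2 ship[0->1]=1 prod=3 -> [14 3 4 3]
Step 4: demand=4,sold=3 ship[2->3]=2 ship[1->2]=2 ship[0->1]=1 prod=3 -> [16 2 4 2]
Step 5: demand=4,sold=2 ship[2->3]=2 ship[1->2]=2 ship[0->1]=1 prod=3 -> [18 1 4 2]
Step 6: demand=4,sold=2 ship[2->3]=2 ship[1->2]=1 ship[0->1]=1 prod=3 -> [20 1 3 2]
Step 7: demand=4,sold=2 ship[2->3]=2 ship[1->2]=1 ship[0->1]=1 prod=3 -> [22 1 2 2]
Step 8: demand=4,sold=2 ship[2->3]=2 ship[1->2]=1 ship[0->1]=1 prod=3 -> [24 1 1 2]
Step 9: demand=4,sold=2 ship[2->3]=1 ship[1->2]=1 ship[0->1]=1 prod=3 -> [26 1 1 1]
Step 10: demand=4,sold=1 ship[2->3]=1 ship[1->2]=1 ship[0->1]=1 prod=3 -> [28 1 1 1]
Step 11: demand=4,sold=1 ship[2->3]=1 ship[1->2]=1 ship[0->1]=1 prod=3 -> [30 1 1 1]
Step 12: demand=4,sold=1 ship[2->3]=1 ship[1->2]=1 ship[0->1]=1 prod=3 -> [32 1 1 1]
First stockout at step 4

4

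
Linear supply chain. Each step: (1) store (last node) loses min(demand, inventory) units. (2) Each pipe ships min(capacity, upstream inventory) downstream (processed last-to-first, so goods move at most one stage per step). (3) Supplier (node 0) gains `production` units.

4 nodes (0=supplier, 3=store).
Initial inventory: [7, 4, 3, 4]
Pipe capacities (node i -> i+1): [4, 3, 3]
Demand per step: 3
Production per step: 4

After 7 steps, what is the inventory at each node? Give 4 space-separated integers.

Step 1: demand=3,sold=3 ship[2->3]=3 ship[1->2]=3 ship[0->1]=4 prod=4 -> inv=[7 5 3 4]
Step 2: demand=3,sold=3 ship[2->3]=3 ship[1->2]=3 ship[0->1]=4 prod=4 -> inv=[7 6 3 4]
Step 3: demand=3,sold=3 ship[2->3]=3 ship[1->2]=3 ship[0->1]=4 prod=4 -> inv=[7 7 3 4]
Step 4: demand=3,sold=3 ship[2->3]=3 ship[1->2]=3 ship[0->1]=4 prod=4 -> inv=[7 8 3 4]
Step 5: demand=3,sold=3 ship[2->3]=3 ship[1->2]=3 ship[0->1]=4 prod=4 -> inv=[7 9 3 4]
Step 6: demand=3,sold=3 ship[2->3]=3 ship[1->2]=3 ship[0->1]=4 prod=4 -> inv=[7 10 3 4]
Step 7: demand=3,sold=3 ship[2->3]=3 ship[1->2]=3 ship[0->1]=4 prod=4 -> inv=[7 11 3 4]

7 11 3 4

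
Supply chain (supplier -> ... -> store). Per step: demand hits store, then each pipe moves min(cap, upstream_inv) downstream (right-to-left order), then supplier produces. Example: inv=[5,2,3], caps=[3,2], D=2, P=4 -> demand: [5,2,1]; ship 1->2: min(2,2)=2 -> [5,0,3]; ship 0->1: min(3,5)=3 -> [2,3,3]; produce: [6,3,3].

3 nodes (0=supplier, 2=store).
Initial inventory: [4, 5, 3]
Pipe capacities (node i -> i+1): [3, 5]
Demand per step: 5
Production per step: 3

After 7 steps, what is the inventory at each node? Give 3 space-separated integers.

Step 1: demand=5,sold=3 ship[1->2]=5 ship[0->1]=3 prod=3 -> inv=[4 3 5]
Step 2: demand=5,sold=5 ship[1->2]=3 ship[0->1]=3 prod=3 -> inv=[4 3 3]
Step 3: demand=5,sold=3 ship[1->2]=3 ship[0->1]=3 prod=3 -> inv=[4 3 3]
Step 4: demand=5,sold=3 ship[1->2]=3 ship[0->1]=3 prod=3 -> inv=[4 3 3]
Step 5: demand=5,sold=3 ship[1->2]=3 ship[0->1]=3 prod=3 -> inv=[4 3 3]
Step 6: demand=5,sold=3 ship[1->2]=3 ship[0->1]=3 prod=3 -> inv=[4 3 3]
Step 7: demand=5,sold=3 ship[1->2]=3 ship[0->1]=3 prod=3 -> inv=[4 3 3]

4 3 3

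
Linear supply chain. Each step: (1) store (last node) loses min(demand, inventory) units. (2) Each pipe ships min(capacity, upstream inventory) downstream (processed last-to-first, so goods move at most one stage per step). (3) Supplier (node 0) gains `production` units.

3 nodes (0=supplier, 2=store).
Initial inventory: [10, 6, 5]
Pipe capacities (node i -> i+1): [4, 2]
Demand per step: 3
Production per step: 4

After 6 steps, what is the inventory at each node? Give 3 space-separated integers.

Step 1: demand=3,sold=3 ship[1->2]=2 ship[0->1]=4 prod=4 -> inv=[10 8 4]
Step 2: demand=3,sold=3 ship[1->2]=2 ship[0->1]=4 prod=4 -> inv=[10 10 3]
Step 3: demand=3,sold=3 ship[1->2]=2 ship[0->1]=4 prod=4 -> inv=[10 12 2]
Step 4: demand=3,sold=2 ship[1->2]=2 ship[0->1]=4 prod=4 -> inv=[10 14 2]
Step 5: demand=3,sold=2 ship[1->2]=2 ship[0->1]=4 prod=4 -> inv=[10 16 2]
Step 6: demand=3,sold=2 ship[1->2]=2 ship[0->1]=4 prod=4 -> inv=[10 18 2]

10 18 2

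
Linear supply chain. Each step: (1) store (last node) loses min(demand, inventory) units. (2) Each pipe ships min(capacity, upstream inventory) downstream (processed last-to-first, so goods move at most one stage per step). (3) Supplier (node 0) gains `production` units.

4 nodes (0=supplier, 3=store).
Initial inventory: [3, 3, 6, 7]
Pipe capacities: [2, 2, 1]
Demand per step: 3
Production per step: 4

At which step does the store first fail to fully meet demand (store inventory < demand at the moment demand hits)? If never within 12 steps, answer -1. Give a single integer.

Step 1: demand=3,sold=3 ship[2->3]=1 ship[1->2]=2 ship[0->1]=2 prod=4 -> [5 3 7 5]
Step 2: demand=3,sold=3 ship[2->3]=1 ship[1->2]=2 ship[0->1]=2 prod=4 -> [7 3 8 3]
Step 3: demand=3,sold=3 ship[2->3]=1 ship[1->2]=2 ship[0->1]=2 prod=4 -> [9 3 9 1]
Step 4: demand=3,sold=1 ship[2->3]=1 ship[1->2]=2 ship[0->1]=2 prod=4 -> [11 3 10 1]
Step 5: demand=3,sold=1 ship[2->3]=1 ship[1->2]=2 ship[0->1]=2 prod=4 -> [13 3 11 1]
Step 6: demand=3,sold=1 ship[2->3]=1 ship[1->2]=2 ship[0->1]=2 prod=4 -> [15 3 12 1]
Step 7: demand=3,sold=1 ship[2->3]=1 ship[1->2]=2 ship[0->1]=2 prod=4 -> [17 3 13 1]
Step 8: demand=3,sold=1 ship[2->3]=1 ship[1->2]=2 ship[0->1]=2 prod=4 -> [19 3 14 1]
Step 9: demand=3,sold=1 ship[2->3]=1 ship[1->2]=2 ship[0->1]=2 prod=4 -> [21 3 15 1]
Step 10: demand=3,sold=1 ship[2->3]=1 ship[1->2]=2 ship[0->1]=2 prod=4 -> [23 3 16 1]
Step 11: demand=3,sold=1 ship[2->3]=1 ship[1->2]=2 ship[0->1]=2 prod=4 -> [25 3 17 1]
Step 12: demand=3,sold=1 ship[2->3]=1 ship[1->2]=2 ship[0->1]=2 prod=4 -> [27 3 18 1]
First stockout at step 4

4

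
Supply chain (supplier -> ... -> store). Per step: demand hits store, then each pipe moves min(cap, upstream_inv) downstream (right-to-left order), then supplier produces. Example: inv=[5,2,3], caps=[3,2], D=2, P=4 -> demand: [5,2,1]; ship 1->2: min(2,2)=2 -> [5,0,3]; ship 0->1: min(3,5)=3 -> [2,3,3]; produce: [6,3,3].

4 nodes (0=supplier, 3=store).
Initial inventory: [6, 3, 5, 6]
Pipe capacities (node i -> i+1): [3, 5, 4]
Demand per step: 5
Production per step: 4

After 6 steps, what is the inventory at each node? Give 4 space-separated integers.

Step 1: demand=5,sold=5 ship[2->3]=4 ship[1->2]=3 ship[0->1]=3 prod=4 -> inv=[7 3 4 5]
Step 2: demand=5,sold=5 ship[2->3]=4 ship[1->2]=3 ship[0->1]=3 prod=4 -> inv=[8 3 3 4]
Step 3: demand=5,sold=4 ship[2->3]=3 ship[1->2]=3 ship[0->1]=3 prod=4 -> inv=[9 3 3 3]
Step 4: demand=5,sold=3 ship[2->3]=3 ship[1->2]=3 ship[0->1]=3 prod=4 -> inv=[10 3 3 3]
Step 5: demand=5,sold=3 ship[2->3]=3 ship[1->2]=3 ship[0->1]=3 prod=4 -> inv=[11 3 3 3]
Step 6: demand=5,sold=3 ship[2->3]=3 ship[1->2]=3 ship[0->1]=3 prod=4 -> inv=[12 3 3 3]

12 3 3 3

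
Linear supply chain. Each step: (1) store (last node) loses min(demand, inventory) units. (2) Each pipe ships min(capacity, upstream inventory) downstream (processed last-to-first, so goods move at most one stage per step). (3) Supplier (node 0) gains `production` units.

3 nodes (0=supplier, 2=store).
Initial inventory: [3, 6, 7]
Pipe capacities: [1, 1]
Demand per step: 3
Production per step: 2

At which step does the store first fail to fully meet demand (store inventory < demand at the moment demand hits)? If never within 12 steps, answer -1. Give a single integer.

Step 1: demand=3,sold=3 ship[1->2]=1 ship[0->1]=1 prod=2 -> [4 6 5]
Step 2: demand=3,sold=3 ship[1->2]=1 ship[0->1]=1 prod=2 -> [5 6 3]
Step 3: demand=3,sold=3 ship[1->2]=1 ship[0->1]=1 prod=2 -> [6 6 1]
Step 4: demand=3,sold=1 ship[1->2]=1 ship[0->1]=1 prod=2 -> [7 6 1]
Step 5: demand=3,sold=1 ship[1->2]=1 ship[0->1]=1 prod=2 -> [8 6 1]
Step 6: demand=3,sold=1 ship[1->2]=1 ship[0->1]=1 prod=2 -> [9 6 1]
Step 7: demand=3,sold=1 ship[1->2]=1 ship[0->1]=1 prod=2 -> [10 6 1]
Step 8: demand=3,sold=1 ship[1->2]=1 ship[0->1]=1 prod=2 -> [11 6 1]
Step 9: demand=3,sold=1 ship[1->2]=1 ship[0->1]=1 prod=2 -> [12 6 1]
Step 10: demand=3,sold=1 ship[1->2]=1 ship[0->1]=1 prod=2 -> [13 6 1]
Step 11: demand=3,sold=1 ship[1->2]=1 ship[0->1]=1 prod=2 -> [14 6 1]
Step 12: demand=3,sold=1 ship[1->2]=1 ship[0->1]=1 prod=2 -> [15 6 1]
First stockout at step 4

4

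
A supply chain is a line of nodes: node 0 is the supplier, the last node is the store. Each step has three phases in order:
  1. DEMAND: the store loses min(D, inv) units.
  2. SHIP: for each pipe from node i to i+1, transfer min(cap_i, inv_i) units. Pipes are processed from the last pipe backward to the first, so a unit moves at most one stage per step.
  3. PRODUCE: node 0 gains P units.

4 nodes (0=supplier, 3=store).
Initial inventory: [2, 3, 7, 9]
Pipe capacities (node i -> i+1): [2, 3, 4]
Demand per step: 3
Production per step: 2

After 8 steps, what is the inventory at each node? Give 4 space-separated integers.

Step 1: demand=3,sold=3 ship[2->3]=4 ship[1->2]=3 ship[0->1]=2 prod=2 -> inv=[2 2 6 10]
Step 2: demand=3,sold=3 ship[2->3]=4 ship[1->2]=2 ship[0->1]=2 prod=2 -> inv=[2 2 4 11]
Step 3: demand=3,sold=3 ship[2->3]=4 ship[1->2]=2 ship[0->1]=2 prod=2 -> inv=[2 2 2 12]
Step 4: demand=3,sold=3 ship[2->3]=2 ship[1->2]=2 ship[0->1]=2 prod=2 -> inv=[2 2 2 11]
Step 5: demand=3,sold=3 ship[2->3]=2 ship[1->2]=2 ship[0->1]=2 prod=2 -> inv=[2 2 2 10]
Step 6: demand=3,sold=3 ship[2->3]=2 ship[1->2]=2 ship[0->1]=2 prod=2 -> inv=[2 2 2 9]
Step 7: demand=3,sold=3 ship[2->3]=2 ship[1->2]=2 ship[0->1]=2 prod=2 -> inv=[2 2 2 8]
Step 8: demand=3,sold=3 ship[2->3]=2 ship[1->2]=2 ship[0->1]=2 prod=2 -> inv=[2 2 2 7]

2 2 2 7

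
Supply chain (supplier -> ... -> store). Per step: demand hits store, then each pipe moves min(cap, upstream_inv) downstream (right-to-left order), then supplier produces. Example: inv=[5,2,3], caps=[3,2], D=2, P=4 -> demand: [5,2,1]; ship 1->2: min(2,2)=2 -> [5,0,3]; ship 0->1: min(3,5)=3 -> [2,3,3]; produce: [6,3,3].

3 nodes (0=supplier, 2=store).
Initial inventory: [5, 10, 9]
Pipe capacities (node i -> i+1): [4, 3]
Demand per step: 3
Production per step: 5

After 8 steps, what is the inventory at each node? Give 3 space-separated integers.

Step 1: demand=3,sold=3 ship[1->2]=3 ship[0->1]=4 prod=5 -> inv=[6 11 9]
Step 2: demand=3,sold=3 ship[1->2]=3 ship[0->1]=4 prod=5 -> inv=[7 12 9]
Step 3: demand=3,sold=3 ship[1->2]=3 ship[0->1]=4 prod=5 -> inv=[8 13 9]
Step 4: demand=3,sold=3 ship[1->2]=3 ship[0->1]=4 prod=5 -> inv=[9 14 9]
Step 5: demand=3,sold=3 ship[1->2]=3 ship[0->1]=4 prod=5 -> inv=[10 15 9]
Step 6: demand=3,sold=3 ship[1->2]=3 ship[0->1]=4 prod=5 -> inv=[11 16 9]
Step 7: demand=3,sold=3 ship[1->2]=3 ship[0->1]=4 prod=5 -> inv=[12 17 9]
Step 8: demand=3,sold=3 ship[1->2]=3 ship[0->1]=4 prod=5 -> inv=[13 18 9]

13 18 9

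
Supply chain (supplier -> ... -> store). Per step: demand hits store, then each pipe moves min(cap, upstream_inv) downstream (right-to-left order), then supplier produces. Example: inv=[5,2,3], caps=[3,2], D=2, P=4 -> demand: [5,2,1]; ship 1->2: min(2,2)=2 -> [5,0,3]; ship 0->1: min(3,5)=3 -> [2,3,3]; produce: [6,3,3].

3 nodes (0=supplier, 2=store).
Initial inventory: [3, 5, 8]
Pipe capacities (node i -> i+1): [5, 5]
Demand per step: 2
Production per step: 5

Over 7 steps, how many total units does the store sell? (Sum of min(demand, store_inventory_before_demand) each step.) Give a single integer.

Step 1: sold=2 (running total=2) -> [5 3 11]
Step 2: sold=2 (running total=4) -> [5 5 12]
Step 3: sold=2 (running total=6) -> [5 5 15]
Step 4: sold=2 (running total=8) -> [5 5 18]
Step 5: sold=2 (running total=10) -> [5 5 21]
Step 6: sold=2 (running total=12) -> [5 5 24]
Step 7: sold=2 (running total=14) -> [5 5 27]

Answer: 14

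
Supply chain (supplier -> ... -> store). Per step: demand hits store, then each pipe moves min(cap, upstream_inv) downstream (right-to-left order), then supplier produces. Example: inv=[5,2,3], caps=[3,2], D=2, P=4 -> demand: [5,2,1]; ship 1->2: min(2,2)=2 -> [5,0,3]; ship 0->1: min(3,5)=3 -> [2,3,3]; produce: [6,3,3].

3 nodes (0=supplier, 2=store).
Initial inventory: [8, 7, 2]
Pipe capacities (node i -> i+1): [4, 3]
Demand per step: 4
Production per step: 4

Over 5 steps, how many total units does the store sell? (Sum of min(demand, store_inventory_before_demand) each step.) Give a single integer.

Step 1: sold=2 (running total=2) -> [8 8 3]
Step 2: sold=3 (running total=5) -> [8 9 3]
Step 3: sold=3 (running total=8) -> [8 10 3]
Step 4: sold=3 (running total=11) -> [8 11 3]
Step 5: sold=3 (running total=14) -> [8 12 3]

Answer: 14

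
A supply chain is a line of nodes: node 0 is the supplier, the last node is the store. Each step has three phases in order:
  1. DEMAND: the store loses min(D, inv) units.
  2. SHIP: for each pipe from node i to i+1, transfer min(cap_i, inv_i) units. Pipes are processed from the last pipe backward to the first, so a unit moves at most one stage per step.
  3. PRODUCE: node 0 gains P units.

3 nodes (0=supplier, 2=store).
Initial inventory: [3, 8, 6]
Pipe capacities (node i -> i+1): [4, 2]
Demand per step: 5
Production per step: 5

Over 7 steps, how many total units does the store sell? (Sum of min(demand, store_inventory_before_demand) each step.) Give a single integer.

Answer: 18

Derivation:
Step 1: sold=5 (running total=5) -> [5 9 3]
Step 2: sold=3 (running total=8) -> [6 11 2]
Step 3: sold=2 (running total=10) -> [7 13 2]
Step 4: sold=2 (running total=12) -> [8 15 2]
Step 5: sold=2 (running total=14) -> [9 17 2]
Step 6: sold=2 (running total=16) -> [10 19 2]
Step 7: sold=2 (running total=18) -> [11 21 2]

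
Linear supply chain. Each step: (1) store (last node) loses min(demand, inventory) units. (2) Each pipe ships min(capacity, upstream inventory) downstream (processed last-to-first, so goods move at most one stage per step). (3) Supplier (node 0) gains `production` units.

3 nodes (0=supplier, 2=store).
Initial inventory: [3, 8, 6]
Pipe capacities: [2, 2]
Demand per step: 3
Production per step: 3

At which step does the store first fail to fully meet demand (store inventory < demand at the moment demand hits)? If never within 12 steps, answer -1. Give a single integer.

Step 1: demand=3,sold=3 ship[1->2]=2 ship[0->1]=2 prod=3 -> [4 8 5]
Step 2: demand=3,sold=3 ship[1->2]=2 ship[0->1]=2 prod=3 -> [5 8 4]
Step 3: demand=3,sold=3 ship[1->2]=2 ship[0->1]=2 prod=3 -> [6 8 3]
Step 4: demand=3,sold=3 ship[1->2]=2 ship[0->1]=2 prod=3 -> [7 8 2]
Step 5: demand=3,sold=2 ship[1->2]=2 ship[0->1]=2 prod=3 -> [8 8 2]
Step 6: demand=3,sold=2 ship[1->2]=2 ship[0->1]=2 prod=3 -> [9 8 2]
Step 7: demand=3,sold=2 ship[1->2]=2 ship[0->1]=2 prod=3 -> [10 8 2]
Step 8: demand=3,sold=2 ship[1->2]=2 ship[0->1]=2 prod=3 -> [11 8 2]
Step 9: demand=3,sold=2 ship[1->2]=2 ship[0->1]=2 prod=3 -> [12 8 2]
Step 10: demand=3,sold=2 ship[1->2]=2 ship[0->1]=2 prod=3 -> [13 8 2]
Step 11: demand=3,sold=2 ship[1->2]=2 ship[0->1]=2 prod=3 -> [14 8 2]
Step 12: demand=3,sold=2 ship[1->2]=2 ship[0->1]=2 prod=3 -> [15 8 2]
First stockout at step 5

5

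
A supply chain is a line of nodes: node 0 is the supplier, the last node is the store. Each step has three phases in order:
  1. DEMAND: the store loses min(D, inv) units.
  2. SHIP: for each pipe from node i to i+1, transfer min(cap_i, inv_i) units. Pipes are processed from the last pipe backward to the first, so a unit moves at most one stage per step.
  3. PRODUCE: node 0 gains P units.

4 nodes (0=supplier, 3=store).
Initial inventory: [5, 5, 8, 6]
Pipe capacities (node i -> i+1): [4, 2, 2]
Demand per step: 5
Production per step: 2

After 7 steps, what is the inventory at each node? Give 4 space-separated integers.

Step 1: demand=5,sold=5 ship[2->3]=2 ship[1->2]=2 ship[0->1]=4 prod=2 -> inv=[3 7 8 3]
Step 2: demand=5,sold=3 ship[2->3]=2 ship[1->2]=2 ship[0->1]=3 prod=2 -> inv=[2 8 8 2]
Step 3: demand=5,sold=2 ship[2->3]=2 ship[1->2]=2 ship[0->1]=2 prod=2 -> inv=[2 8 8 2]
Step 4: demand=5,sold=2 ship[2->3]=2 ship[1->2]=2 ship[0->1]=2 prod=2 -> inv=[2 8 8 2]
Step 5: demand=5,sold=2 ship[2->3]=2 ship[1->2]=2 ship[0->1]=2 prod=2 -> inv=[2 8 8 2]
Step 6: demand=5,sold=2 ship[2->3]=2 ship[1->2]=2 ship[0->1]=2 prod=2 -> inv=[2 8 8 2]
Step 7: demand=5,sold=2 ship[2->3]=2 ship[1->2]=2 ship[0->1]=2 prod=2 -> inv=[2 8 8 2]

2 8 8 2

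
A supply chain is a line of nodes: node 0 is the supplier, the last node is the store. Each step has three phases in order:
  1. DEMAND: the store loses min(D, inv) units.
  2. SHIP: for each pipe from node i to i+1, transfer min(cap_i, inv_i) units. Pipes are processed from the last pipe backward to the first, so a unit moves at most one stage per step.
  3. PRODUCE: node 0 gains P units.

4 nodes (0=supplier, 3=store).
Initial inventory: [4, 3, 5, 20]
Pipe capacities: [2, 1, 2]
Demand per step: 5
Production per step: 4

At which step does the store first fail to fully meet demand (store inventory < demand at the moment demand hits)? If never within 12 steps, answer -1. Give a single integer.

Step 1: demand=5,sold=5 ship[2->3]=2 ship[1->2]=1 ship[0->1]=2 prod=4 -> [6 4 4 17]
Step 2: demand=5,sold=5 ship[2->3]=2 ship[1->2]=1 ship[0->1]=2 prod=4 -> [8 5 3 14]
Step 3: demand=5,sold=5 ship[2->3]=2 ship[1->2]=1 ship[0->1]=2 prod=4 -> [10 6 2 11]
Step 4: demand=5,sold=5 ship[2->3]=2 ship[1->2]=1 ship[0->1]=2 prod=4 -> [12 7 1 8]
Step 5: demand=5,sold=5 ship[2->3]=1 ship[1->2]=1 ship[0->1]=2 prod=4 -> [14 8 1 4]
Step 6: demand=5,sold=4 ship[2->3]=1 ship[1->2]=1 ship[0->1]=2 prod=4 -> [16 9 1 1]
Step 7: demand=5,sold=1 ship[2->3]=1 ship[1->2]=1 ship[0->1]=2 prod=4 -> [18 10 1 1]
Step 8: demand=5,sold=1 ship[2->3]=1 ship[1->2]=1 ship[0->1]=2 prod=4 -> [20 11 1 1]
Step 9: demand=5,sold=1 ship[2->3]=1 ship[1->2]=1 ship[0->1]=2 prod=4 -> [22 12 1 1]
Step 10: demand=5,sold=1 ship[2->3]=1 ship[1->2]=1 ship[0->1]=2 prod=4 -> [24 13 1 1]
Step 11: demand=5,sold=1 ship[2->3]=1 ship[1->2]=1 ship[0->1]=2 prod=4 -> [26 14 1 1]
Step 12: demand=5,sold=1 ship[2->3]=1 ship[1->2]=1 ship[0->1]=2 prod=4 -> [28 15 1 1]
First stockout at step 6

6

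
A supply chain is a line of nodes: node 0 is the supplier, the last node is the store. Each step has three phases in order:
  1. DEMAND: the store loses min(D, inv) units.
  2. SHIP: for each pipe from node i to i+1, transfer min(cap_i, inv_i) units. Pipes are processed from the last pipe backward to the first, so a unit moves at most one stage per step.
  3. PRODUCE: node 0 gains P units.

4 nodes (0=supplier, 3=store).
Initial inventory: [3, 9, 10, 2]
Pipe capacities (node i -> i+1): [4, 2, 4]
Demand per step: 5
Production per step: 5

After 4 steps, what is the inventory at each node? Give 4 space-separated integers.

Step 1: demand=5,sold=2 ship[2->3]=4 ship[1->2]=2 ship[0->1]=3 prod=5 -> inv=[5 10 8 4]
Step 2: demand=5,sold=4 ship[2->3]=4 ship[1->2]=2 ship[0->1]=4 prod=5 -> inv=[6 12 6 4]
Step 3: demand=5,sold=4 ship[2->3]=4 ship[1->2]=2 ship[0->1]=4 prod=5 -> inv=[7 14 4 4]
Step 4: demand=5,sold=4 ship[2->3]=4 ship[1->2]=2 ship[0->1]=4 prod=5 -> inv=[8 16 2 4]

8 16 2 4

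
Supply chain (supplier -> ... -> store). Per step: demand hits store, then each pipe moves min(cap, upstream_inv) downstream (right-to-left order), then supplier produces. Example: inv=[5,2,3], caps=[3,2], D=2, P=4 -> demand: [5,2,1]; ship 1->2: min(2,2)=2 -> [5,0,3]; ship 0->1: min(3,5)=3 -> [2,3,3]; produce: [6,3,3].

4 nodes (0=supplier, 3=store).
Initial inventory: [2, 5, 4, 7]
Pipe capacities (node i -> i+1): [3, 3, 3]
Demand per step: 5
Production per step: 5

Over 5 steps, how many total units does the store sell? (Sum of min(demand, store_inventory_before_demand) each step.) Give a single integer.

Step 1: sold=5 (running total=5) -> [5 4 4 5]
Step 2: sold=5 (running total=10) -> [7 4 4 3]
Step 3: sold=3 (running total=13) -> [9 4 4 3]
Step 4: sold=3 (running total=16) -> [11 4 4 3]
Step 5: sold=3 (running total=19) -> [13 4 4 3]

Answer: 19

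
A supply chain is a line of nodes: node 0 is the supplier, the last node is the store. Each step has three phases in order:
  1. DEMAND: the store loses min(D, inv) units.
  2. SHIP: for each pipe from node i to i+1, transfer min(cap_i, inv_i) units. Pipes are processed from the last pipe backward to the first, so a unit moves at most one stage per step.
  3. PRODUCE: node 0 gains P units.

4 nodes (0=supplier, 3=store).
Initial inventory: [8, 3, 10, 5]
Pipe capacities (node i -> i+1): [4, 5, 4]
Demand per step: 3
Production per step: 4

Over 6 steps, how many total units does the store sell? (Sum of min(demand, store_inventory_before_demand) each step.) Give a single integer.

Answer: 18

Derivation:
Step 1: sold=3 (running total=3) -> [8 4 9 6]
Step 2: sold=3 (running total=6) -> [8 4 9 7]
Step 3: sold=3 (running total=9) -> [8 4 9 8]
Step 4: sold=3 (running total=12) -> [8 4 9 9]
Step 5: sold=3 (running total=15) -> [8 4 9 10]
Step 6: sold=3 (running total=18) -> [8 4 9 11]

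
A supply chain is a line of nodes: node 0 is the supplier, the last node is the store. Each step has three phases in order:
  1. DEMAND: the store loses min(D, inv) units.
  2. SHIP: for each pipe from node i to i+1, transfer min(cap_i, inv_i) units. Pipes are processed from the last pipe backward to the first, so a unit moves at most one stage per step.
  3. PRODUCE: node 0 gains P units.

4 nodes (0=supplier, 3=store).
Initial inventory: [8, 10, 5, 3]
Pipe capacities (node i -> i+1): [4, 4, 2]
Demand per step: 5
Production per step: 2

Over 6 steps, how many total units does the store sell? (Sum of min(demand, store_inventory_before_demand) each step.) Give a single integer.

Answer: 13

Derivation:
Step 1: sold=3 (running total=3) -> [6 10 7 2]
Step 2: sold=2 (running total=5) -> [4 10 9 2]
Step 3: sold=2 (running total=7) -> [2 10 11 2]
Step 4: sold=2 (running total=9) -> [2 8 13 2]
Step 5: sold=2 (running total=11) -> [2 6 15 2]
Step 6: sold=2 (running total=13) -> [2 4 17 2]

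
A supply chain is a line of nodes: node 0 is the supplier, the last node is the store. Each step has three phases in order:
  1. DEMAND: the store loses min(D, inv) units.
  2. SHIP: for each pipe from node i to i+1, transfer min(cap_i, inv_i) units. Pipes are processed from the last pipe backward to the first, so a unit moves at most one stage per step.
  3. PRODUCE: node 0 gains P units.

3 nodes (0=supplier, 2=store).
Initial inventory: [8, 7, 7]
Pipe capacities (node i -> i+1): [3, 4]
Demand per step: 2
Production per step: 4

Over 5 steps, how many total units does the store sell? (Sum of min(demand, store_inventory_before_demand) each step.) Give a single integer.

Answer: 10

Derivation:
Step 1: sold=2 (running total=2) -> [9 6 9]
Step 2: sold=2 (running total=4) -> [10 5 11]
Step 3: sold=2 (running total=6) -> [11 4 13]
Step 4: sold=2 (running total=8) -> [12 3 15]
Step 5: sold=2 (running total=10) -> [13 3 16]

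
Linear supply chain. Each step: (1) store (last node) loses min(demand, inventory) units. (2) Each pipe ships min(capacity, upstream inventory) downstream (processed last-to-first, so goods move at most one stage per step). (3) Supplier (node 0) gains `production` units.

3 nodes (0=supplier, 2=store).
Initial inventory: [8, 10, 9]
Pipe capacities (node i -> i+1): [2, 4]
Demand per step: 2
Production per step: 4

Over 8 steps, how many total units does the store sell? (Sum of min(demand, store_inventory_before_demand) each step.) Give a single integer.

Step 1: sold=2 (running total=2) -> [10 8 11]
Step 2: sold=2 (running total=4) -> [12 6 13]
Step 3: sold=2 (running total=6) -> [14 4 15]
Step 4: sold=2 (running total=8) -> [16 2 17]
Step 5: sold=2 (running total=10) -> [18 2 17]
Step 6: sold=2 (running total=12) -> [20 2 17]
Step 7: sold=2 (running total=14) -> [22 2 17]
Step 8: sold=2 (running total=16) -> [24 2 17]

Answer: 16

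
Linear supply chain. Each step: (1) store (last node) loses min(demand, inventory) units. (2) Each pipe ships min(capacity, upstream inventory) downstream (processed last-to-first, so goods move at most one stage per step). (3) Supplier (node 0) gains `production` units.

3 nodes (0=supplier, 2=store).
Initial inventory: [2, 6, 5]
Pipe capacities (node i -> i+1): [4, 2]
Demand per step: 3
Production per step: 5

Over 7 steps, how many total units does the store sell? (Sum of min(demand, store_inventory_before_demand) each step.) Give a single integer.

Answer: 17

Derivation:
Step 1: sold=3 (running total=3) -> [5 6 4]
Step 2: sold=3 (running total=6) -> [6 8 3]
Step 3: sold=3 (running total=9) -> [7 10 2]
Step 4: sold=2 (running total=11) -> [8 12 2]
Step 5: sold=2 (running total=13) -> [9 14 2]
Step 6: sold=2 (running total=15) -> [10 16 2]
Step 7: sold=2 (running total=17) -> [11 18 2]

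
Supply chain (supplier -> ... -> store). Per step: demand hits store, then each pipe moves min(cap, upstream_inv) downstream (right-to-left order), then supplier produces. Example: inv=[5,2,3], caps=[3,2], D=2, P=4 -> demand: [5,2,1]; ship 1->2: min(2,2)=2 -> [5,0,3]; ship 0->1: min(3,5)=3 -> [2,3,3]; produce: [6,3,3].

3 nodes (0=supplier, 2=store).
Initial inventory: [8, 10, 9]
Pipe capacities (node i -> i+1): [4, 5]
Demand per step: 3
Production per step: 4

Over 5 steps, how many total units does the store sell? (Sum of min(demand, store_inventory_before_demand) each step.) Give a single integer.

Answer: 15

Derivation:
Step 1: sold=3 (running total=3) -> [8 9 11]
Step 2: sold=3 (running total=6) -> [8 8 13]
Step 3: sold=3 (running total=9) -> [8 7 15]
Step 4: sold=3 (running total=12) -> [8 6 17]
Step 5: sold=3 (running total=15) -> [8 5 19]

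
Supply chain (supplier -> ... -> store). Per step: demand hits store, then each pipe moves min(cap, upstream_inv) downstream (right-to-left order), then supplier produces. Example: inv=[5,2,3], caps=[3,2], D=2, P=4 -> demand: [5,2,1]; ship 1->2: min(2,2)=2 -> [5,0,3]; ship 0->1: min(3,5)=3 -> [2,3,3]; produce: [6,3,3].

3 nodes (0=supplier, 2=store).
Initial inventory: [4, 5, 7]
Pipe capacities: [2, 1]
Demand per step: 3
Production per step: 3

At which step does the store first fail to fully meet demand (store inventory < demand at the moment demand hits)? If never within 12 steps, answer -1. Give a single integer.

Step 1: demand=3,sold=3 ship[1->2]=1 ship[0->1]=2 prod=3 -> [5 6 5]
Step 2: demand=3,sold=3 ship[1->2]=1 ship[0->1]=2 prod=3 -> [6 7 3]
Step 3: demand=3,sold=3 ship[1->2]=1 ship[0->1]=2 prod=3 -> [7 8 1]
Step 4: demand=3,sold=1 ship[1->2]=1 ship[0->1]=2 prod=3 -> [8 9 1]
Step 5: demand=3,sold=1 ship[1->2]=1 ship[0->1]=2 prod=3 -> [9 10 1]
Step 6: demand=3,sold=1 ship[1->2]=1 ship[0->1]=2 prod=3 -> [10 11 1]
Step 7: demand=3,sold=1 ship[1->2]=1 ship[0->1]=2 prod=3 -> [11 12 1]
Step 8: demand=3,sold=1 ship[1->2]=1 ship[0->1]=2 prod=3 -> [12 13 1]
Step 9: demand=3,sold=1 ship[1->2]=1 ship[0->1]=2 prod=3 -> [13 14 1]
Step 10: demand=3,sold=1 ship[1->2]=1 ship[0->1]=2 prod=3 -> [14 15 1]
Step 11: demand=3,sold=1 ship[1->2]=1 ship[0->1]=2 prod=3 -> [15 16 1]
Step 12: demand=3,sold=1 ship[1->2]=1 ship[0->1]=2 prod=3 -> [16 17 1]
First stockout at step 4

4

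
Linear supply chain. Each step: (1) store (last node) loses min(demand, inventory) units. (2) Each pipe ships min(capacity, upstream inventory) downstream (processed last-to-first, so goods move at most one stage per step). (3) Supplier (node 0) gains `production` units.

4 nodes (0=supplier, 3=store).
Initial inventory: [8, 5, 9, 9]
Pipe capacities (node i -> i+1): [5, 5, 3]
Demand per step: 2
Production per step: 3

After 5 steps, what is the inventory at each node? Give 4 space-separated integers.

Step 1: demand=2,sold=2 ship[2->3]=3 ship[1->2]=5 ship[0->1]=5 prod=3 -> inv=[6 5 11 10]
Step 2: demand=2,sold=2 ship[2->3]=3 ship[1->2]=5 ship[0->1]=5 prod=3 -> inv=[4 5 13 11]
Step 3: demand=2,sold=2 ship[2->3]=3 ship[1->2]=5 ship[0->1]=4 prod=3 -> inv=[3 4 15 12]
Step 4: demand=2,sold=2 ship[2->3]=3 ship[1->2]=4 ship[0->1]=3 prod=3 -> inv=[3 3 16 13]
Step 5: demand=2,sold=2 ship[2->3]=3 ship[1->2]=3 ship[0->1]=3 prod=3 -> inv=[3 3 16 14]

3 3 16 14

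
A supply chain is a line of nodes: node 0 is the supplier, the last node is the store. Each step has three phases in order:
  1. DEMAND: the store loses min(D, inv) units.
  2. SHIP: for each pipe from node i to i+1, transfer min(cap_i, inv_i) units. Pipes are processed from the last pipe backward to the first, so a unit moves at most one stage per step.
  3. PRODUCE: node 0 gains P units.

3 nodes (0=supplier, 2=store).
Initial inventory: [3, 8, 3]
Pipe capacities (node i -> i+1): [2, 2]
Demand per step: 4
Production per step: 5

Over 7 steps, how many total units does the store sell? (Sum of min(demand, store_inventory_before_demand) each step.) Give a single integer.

Answer: 15

Derivation:
Step 1: sold=3 (running total=3) -> [6 8 2]
Step 2: sold=2 (running total=5) -> [9 8 2]
Step 3: sold=2 (running total=7) -> [12 8 2]
Step 4: sold=2 (running total=9) -> [15 8 2]
Step 5: sold=2 (running total=11) -> [18 8 2]
Step 6: sold=2 (running total=13) -> [21 8 2]
Step 7: sold=2 (running total=15) -> [24 8 2]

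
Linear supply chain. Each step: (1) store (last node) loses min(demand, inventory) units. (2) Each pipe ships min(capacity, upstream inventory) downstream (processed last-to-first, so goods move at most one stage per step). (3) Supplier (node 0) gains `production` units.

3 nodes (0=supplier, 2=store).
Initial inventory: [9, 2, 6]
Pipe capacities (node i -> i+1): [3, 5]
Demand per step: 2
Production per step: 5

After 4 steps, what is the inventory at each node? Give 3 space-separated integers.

Step 1: demand=2,sold=2 ship[1->2]=2 ship[0->1]=3 prod=5 -> inv=[11 3 6]
Step 2: demand=2,sold=2 ship[1->2]=3 ship[0->1]=3 prod=5 -> inv=[13 3 7]
Step 3: demand=2,sold=2 ship[1->2]=3 ship[0->1]=3 prod=5 -> inv=[15 3 8]
Step 4: demand=2,sold=2 ship[1->2]=3 ship[0->1]=3 prod=5 -> inv=[17 3 9]

17 3 9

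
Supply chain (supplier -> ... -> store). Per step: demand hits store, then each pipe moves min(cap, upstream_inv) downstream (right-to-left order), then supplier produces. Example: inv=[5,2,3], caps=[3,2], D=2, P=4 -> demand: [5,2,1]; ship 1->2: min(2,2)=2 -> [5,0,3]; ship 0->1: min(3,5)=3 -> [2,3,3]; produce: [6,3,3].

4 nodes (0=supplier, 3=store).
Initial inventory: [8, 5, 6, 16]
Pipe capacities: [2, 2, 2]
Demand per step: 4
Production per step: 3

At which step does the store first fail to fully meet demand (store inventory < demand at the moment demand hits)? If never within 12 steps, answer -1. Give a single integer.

Step 1: demand=4,sold=4 ship[2->3]=2 ship[1->2]=2 ship[0->1]=2 prod=3 -> [9 5 6 14]
Step 2: demand=4,sold=4 ship[2->3]=2 ship[1->2]=2 ship[0->1]=2 prod=3 -> [10 5 6 12]
Step 3: demand=4,sold=4 ship[2->3]=2 ship[1->2]=2 ship[0->1]=2 prod=3 -> [11 5 6 10]
Step 4: demand=4,sold=4 ship[2->3]=2 ship[1->2]=2 ship[0->1]=2 prod=3 -> [12 5 6 8]
Step 5: demand=4,sold=4 ship[2->3]=2 ship[1->2]=2 ship[0->1]=2 prod=3 -> [13 5 6 6]
Step 6: demand=4,sold=4 ship[2->3]=2 ship[1->2]=2 ship[0->1]=2 prod=3 -> [14 5 6 4]
Step 7: demand=4,sold=4 ship[2->3]=2 ship[1->2]=2 ship[0->1]=2 prod=3 -> [15 5 6 2]
Step 8: demand=4,sold=2 ship[2->3]=2 ship[1->2]=2 ship[0->1]=2 prod=3 -> [16 5 6 2]
Step 9: demand=4,sold=2 ship[2->3]=2 ship[1->2]=2 ship[0->1]=2 prod=3 -> [17 5 6 2]
Step 10: demand=4,sold=2 ship[2->3]=2 ship[1->2]=2 ship[0->1]=2 prod=3 -> [18 5 6 2]
Step 11: demand=4,sold=2 ship[2->3]=2 ship[1->2]=2 ship[0->1]=2 prod=3 -> [19 5 6 2]
Step 12: demand=4,sold=2 ship[2->3]=2 ship[1->2]=2 ship[0->1]=2 prod=3 -> [20 5 6 2]
First stockout at step 8

8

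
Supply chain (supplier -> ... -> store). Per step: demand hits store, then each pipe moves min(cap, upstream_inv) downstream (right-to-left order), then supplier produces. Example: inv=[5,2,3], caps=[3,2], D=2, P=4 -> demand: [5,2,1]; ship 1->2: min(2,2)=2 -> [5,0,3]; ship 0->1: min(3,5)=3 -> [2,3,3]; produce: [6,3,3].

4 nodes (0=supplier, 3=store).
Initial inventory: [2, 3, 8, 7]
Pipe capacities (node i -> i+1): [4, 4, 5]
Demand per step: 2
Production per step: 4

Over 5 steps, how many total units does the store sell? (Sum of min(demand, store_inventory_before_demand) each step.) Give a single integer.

Step 1: sold=2 (running total=2) -> [4 2 6 10]
Step 2: sold=2 (running total=4) -> [4 4 3 13]
Step 3: sold=2 (running total=6) -> [4 4 4 14]
Step 4: sold=2 (running total=8) -> [4 4 4 16]
Step 5: sold=2 (running total=10) -> [4 4 4 18]

Answer: 10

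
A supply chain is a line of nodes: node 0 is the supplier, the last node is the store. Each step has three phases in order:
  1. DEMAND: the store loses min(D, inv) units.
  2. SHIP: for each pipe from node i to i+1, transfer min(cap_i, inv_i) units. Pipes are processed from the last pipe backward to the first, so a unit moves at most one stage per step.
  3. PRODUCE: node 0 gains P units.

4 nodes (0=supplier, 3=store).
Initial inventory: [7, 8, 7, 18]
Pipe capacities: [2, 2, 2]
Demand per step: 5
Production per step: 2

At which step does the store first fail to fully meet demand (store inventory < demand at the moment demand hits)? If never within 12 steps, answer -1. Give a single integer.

Step 1: demand=5,sold=5 ship[2->3]=2 ship[1->2]=2 ship[0->1]=2 prod=2 -> [7 8 7 15]
Step 2: demand=5,sold=5 ship[2->3]=2 ship[1->2]=2 ship[0->1]=2 prod=2 -> [7 8 7 12]
Step 3: demand=5,sold=5 ship[2->3]=2 ship[1->2]=2 ship[0->1]=2 prod=2 -> [7 8 7 9]
Step 4: demand=5,sold=5 ship[2->3]=2 ship[1->2]=2 ship[0->1]=2 prod=2 -> [7 8 7 6]
Step 5: demand=5,sold=5 ship[2->3]=2 ship[1->2]=2 ship[0->1]=2 prod=2 -> [7 8 7 3]
Step 6: demand=5,sold=3 ship[2->3]=2 ship[1->2]=2 ship[0->1]=2 prod=2 -> [7 8 7 2]
Step 7: demand=5,sold=2 ship[2->3]=2 ship[1->2]=2 ship[0->1]=2 prod=2 -> [7 8 7 2]
Step 8: demand=5,sold=2 ship[2->3]=2 ship[1->2]=2 ship[0->1]=2 prod=2 -> [7 8 7 2]
Step 9: demand=5,sold=2 ship[2->3]=2 ship[1->2]=2 ship[0->1]=2 prod=2 -> [7 8 7 2]
Step 10: demand=5,sold=2 ship[2->3]=2 ship[1->2]=2 ship[0->1]=2 prod=2 -> [7 8 7 2]
Step 11: demand=5,sold=2 ship[2->3]=2 ship[1->2]=2 ship[0->1]=2 prod=2 -> [7 8 7 2]
Step 12: demand=5,sold=2 ship[2->3]=2 ship[1->2]=2 ship[0->1]=2 prod=2 -> [7 8 7 2]
First stockout at step 6

6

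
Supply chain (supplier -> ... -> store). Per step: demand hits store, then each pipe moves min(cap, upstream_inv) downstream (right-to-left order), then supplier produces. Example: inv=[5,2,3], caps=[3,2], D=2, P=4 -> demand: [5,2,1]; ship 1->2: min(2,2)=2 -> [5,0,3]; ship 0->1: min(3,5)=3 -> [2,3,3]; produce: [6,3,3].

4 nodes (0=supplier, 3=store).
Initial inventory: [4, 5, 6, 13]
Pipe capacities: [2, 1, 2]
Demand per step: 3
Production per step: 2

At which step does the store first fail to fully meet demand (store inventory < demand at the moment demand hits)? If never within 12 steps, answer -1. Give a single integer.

Step 1: demand=3,sold=3 ship[2->3]=2 ship[1->2]=1 ship[0->1]=2 prod=2 -> [4 6 5 12]
Step 2: demand=3,sold=3 ship[2->3]=2 ship[1->2]=1 ship[0->1]=2 prod=2 -> [4 7 4 11]
Step 3: demand=3,sold=3 ship[2->3]=2 ship[1->2]=1 ship[0->1]=2 prod=2 -> [4 8 3 10]
Step 4: demand=3,sold=3 ship[2->3]=2 ship[1->2]=1 ship[0->1]=2 prod=2 -> [4 9 2 9]
Step 5: demand=3,sold=3 ship[2->3]=2 ship[1->2]=1 ship[0->1]=2 prod=2 -> [4 10 1 8]
Step 6: demand=3,sold=3 ship[2->3]=1 ship[1->2]=1 ship[0->1]=2 prod=2 -> [4 11 1 6]
Step 7: demand=3,sold=3 ship[2->3]=1 ship[1->2]=1 ship[0->1]=2 prod=2 -> [4 12 1 4]
Step 8: demand=3,sold=3 ship[2->3]=1 ship[1->2]=1 ship[0->1]=2 prod=2 -> [4 13 1 2]
Step 9: demand=3,sold=2 ship[2->3]=1 ship[1->2]=1 ship[0->1]=2 prod=2 -> [4 14 1 1]
Step 10: demand=3,sold=1 ship[2->3]=1 ship[1->2]=1 ship[0->1]=2 prod=2 -> [4 15 1 1]
Step 11: demand=3,sold=1 ship[2->3]=1 ship[1->2]=1 ship[0->1]=2 prod=2 -> [4 16 1 1]
Step 12: demand=3,sold=1 ship[2->3]=1 ship[1->2]=1 ship[0->1]=2 prod=2 -> [4 17 1 1]
First stockout at step 9

9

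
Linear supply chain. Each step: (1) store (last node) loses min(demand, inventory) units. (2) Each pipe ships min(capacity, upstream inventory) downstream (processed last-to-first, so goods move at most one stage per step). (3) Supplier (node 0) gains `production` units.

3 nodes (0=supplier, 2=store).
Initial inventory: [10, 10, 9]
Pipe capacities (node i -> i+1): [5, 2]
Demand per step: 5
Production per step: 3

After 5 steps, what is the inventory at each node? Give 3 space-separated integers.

Step 1: demand=5,sold=5 ship[1->2]=2 ship[0->1]=5 prod=3 -> inv=[8 13 6]
Step 2: demand=5,sold=5 ship[1->2]=2 ship[0->1]=5 prod=3 -> inv=[6 16 3]
Step 3: demand=5,sold=3 ship[1->2]=2 ship[0->1]=5 prod=3 -> inv=[4 19 2]
Step 4: demand=5,sold=2 ship[1->2]=2 ship[0->1]=4 prod=3 -> inv=[3 21 2]
Step 5: demand=5,sold=2 ship[1->2]=2 ship[0->1]=3 prod=3 -> inv=[3 22 2]

3 22 2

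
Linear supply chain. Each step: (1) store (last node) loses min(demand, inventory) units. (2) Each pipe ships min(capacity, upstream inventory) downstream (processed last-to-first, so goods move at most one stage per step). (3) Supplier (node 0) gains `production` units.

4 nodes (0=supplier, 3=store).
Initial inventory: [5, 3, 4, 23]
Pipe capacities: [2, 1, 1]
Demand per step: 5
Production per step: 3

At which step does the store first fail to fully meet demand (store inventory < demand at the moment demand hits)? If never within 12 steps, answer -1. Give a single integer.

Step 1: demand=5,sold=5 ship[2->3]=1 ship[1->2]=1 ship[0->1]=2 prod=3 -> [6 4 4 19]
Step 2: demand=5,sold=5 ship[2->3]=1 ship[1->2]=1 ship[0->1]=2 prod=3 -> [7 5 4 15]
Step 3: demand=5,sold=5 ship[2->3]=1 ship[1->2]=1 ship[0->1]=2 prod=3 -> [8 6 4 11]
Step 4: demand=5,sold=5 ship[2->3]=1 ship[1->2]=1 ship[0->1]=2 prod=3 -> [9 7 4 7]
Step 5: demand=5,sold=5 ship[2->3]=1 ship[1->2]=1 ship[0->1]=2 prod=3 -> [10 8 4 3]
Step 6: demand=5,sold=3 ship[2->3]=1 ship[1->2]=1 ship[0->1]=2 prod=3 -> [11 9 4 1]
Step 7: demand=5,sold=1 ship[2->3]=1 ship[1->2]=1 ship[0->1]=2 prod=3 -> [12 10 4 1]
Step 8: demand=5,sold=1 ship[2->3]=1 ship[1->2]=1 ship[0->1]=2 prod=3 -> [13 11 4 1]
Step 9: demand=5,sold=1 ship[2->3]=1 ship[1->2]=1 ship[0->1]=2 prod=3 -> [14 12 4 1]
Step 10: demand=5,sold=1 ship[2->3]=1 ship[1->2]=1 ship[0->1]=2 prod=3 -> [15 13 4 1]
Step 11: demand=5,sold=1 ship[2->3]=1 ship[1->2]=1 ship[0->1]=2 prod=3 -> [16 14 4 1]
Step 12: demand=5,sold=1 ship[2->3]=1 ship[1->2]=1 ship[0->1]=2 prod=3 -> [17 15 4 1]
First stockout at step 6

6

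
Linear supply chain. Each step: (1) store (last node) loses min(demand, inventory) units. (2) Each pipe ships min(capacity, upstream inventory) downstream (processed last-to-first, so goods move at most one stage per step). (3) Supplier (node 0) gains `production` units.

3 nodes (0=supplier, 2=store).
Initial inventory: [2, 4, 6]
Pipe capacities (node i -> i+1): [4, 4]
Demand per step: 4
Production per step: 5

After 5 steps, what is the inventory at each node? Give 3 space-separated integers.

Step 1: demand=4,sold=4 ship[1->2]=4 ship[0->1]=2 prod=5 -> inv=[5 2 6]
Step 2: demand=4,sold=4 ship[1->2]=2 ship[0->1]=4 prod=5 -> inv=[6 4 4]
Step 3: demand=4,sold=4 ship[1->2]=4 ship[0->1]=4 prod=5 -> inv=[7 4 4]
Step 4: demand=4,sold=4 ship[1->2]=4 ship[0->1]=4 prod=5 -> inv=[8 4 4]
Step 5: demand=4,sold=4 ship[1->2]=4 ship[0->1]=4 prod=5 -> inv=[9 4 4]

9 4 4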